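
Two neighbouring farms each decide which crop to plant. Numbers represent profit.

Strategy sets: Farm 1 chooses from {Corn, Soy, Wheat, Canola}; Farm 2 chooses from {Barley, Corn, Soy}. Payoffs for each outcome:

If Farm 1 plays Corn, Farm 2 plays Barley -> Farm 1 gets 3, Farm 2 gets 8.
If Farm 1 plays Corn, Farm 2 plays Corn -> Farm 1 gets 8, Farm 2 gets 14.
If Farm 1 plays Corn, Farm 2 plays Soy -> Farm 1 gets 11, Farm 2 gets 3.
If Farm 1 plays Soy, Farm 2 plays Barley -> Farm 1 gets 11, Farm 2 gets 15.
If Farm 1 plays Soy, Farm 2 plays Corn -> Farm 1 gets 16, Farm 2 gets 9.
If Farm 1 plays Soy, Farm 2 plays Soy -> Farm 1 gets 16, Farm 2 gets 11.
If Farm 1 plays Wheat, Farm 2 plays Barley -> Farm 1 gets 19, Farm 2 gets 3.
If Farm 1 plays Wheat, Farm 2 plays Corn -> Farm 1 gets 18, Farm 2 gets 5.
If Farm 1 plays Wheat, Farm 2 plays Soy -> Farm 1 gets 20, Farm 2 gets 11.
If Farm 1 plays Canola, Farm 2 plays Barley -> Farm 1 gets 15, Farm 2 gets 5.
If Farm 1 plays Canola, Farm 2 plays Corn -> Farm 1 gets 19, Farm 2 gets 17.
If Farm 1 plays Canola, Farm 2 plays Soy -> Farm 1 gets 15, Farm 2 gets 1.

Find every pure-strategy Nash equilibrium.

(Wheat, Soy) and (Canola, Corn)

For each player, find the best response to each opponent profile; mutual best responses are the pure NE.
Farm 1 against Barley: payoffs 3, 11, 19, 15 → best response Wheat.
Farm 1 against Corn: payoffs 8, 16, 18, 19 → best response Canola.
Farm 1 against Soy: payoffs 11, 16, 20, 15 → best response Wheat.
Farm 2 against Corn: payoffs 8, 14, 3 → best response Corn.
Farm 2 against Soy: payoffs 15, 9, 11 → best response Barley.
Farm 2 against Wheat: payoffs 3, 5, 11 → best response Soy.
Farm 2 against Canola: payoffs 5, 17, 1 → best response Corn.
Mutual best responses: (Wheat, Soy); (Canola, Corn).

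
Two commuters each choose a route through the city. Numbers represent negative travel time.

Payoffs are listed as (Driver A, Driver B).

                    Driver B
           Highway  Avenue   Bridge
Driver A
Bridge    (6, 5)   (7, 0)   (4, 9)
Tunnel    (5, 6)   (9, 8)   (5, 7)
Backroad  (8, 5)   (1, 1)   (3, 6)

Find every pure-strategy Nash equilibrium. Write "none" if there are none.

Mark each player's best response to every combination of opponents' strategies; a profile where every player is best-responding is a pure Nash equilibrium.
Driver A against Highway: payoffs 6, 5, 8 → best response Backroad.
Driver A against Avenue: payoffs 7, 9, 1 → best response Tunnel.
Driver A against Bridge: payoffs 4, 5, 3 → best response Tunnel.
Driver B against Bridge: payoffs 5, 0, 9 → best response Bridge.
Driver B against Tunnel: payoffs 6, 8, 7 → best response Avenue.
Driver B against Backroad: payoffs 5, 1, 6 → best response Bridge.
Mutual best responses: (Tunnel, Avenue).

Pure NE: (Tunnel, Avenue)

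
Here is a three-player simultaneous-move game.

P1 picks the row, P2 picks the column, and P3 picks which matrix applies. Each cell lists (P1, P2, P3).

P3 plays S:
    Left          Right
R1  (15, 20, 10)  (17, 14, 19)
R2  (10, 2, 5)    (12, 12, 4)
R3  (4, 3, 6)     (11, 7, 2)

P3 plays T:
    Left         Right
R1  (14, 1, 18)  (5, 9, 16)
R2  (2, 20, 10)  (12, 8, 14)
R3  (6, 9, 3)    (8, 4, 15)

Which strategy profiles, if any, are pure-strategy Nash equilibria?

(R1, Left, S): P3 can switch to T (10 → 18). Not NE.
(R1, Left, T): P2 can switch to Right (1 → 9). Not NE.
(R1, Right, S): P2 can switch to Left (14 → 20). Not NE.
(R1, Right, T): P1 can switch to R2 (5 → 12). Not NE.
(R2, Left, S): P1 can switch to R1 (10 → 15). Not NE.
(R2, Left, T): P1 can switch to R1 (2 → 14). Not NE.
(R2, Right, S): P1 can switch to R1 (12 → 17). Not NE.
(R2, Right, T): P2 can switch to Left (8 → 20). Not NE.
(R3, Left, S): P1 can switch to R1 (4 → 15). Not NE.
(R3, Left, T): P1 can switch to R1 (6 → 14). Not NE.
(R3, Right, S): P1 can switch to R1 (11 → 17). Not NE.
(R3, Right, T): P1 can switch to R2 (8 → 12). Not NE.

none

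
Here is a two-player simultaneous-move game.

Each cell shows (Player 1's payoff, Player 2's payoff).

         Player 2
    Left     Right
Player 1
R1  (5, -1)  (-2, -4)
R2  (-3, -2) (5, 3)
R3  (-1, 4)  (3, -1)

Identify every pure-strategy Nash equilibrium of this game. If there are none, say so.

Player 1 against Left: payoffs 5, -3, -1 → best response R1.
Player 1 against Right: payoffs -2, 5, 3 → best response R2.
Player 2 against R1: payoffs -1, -4 → best response Left.
Player 2 against R2: payoffs -2, 3 → best response Right.
Player 2 against R3: payoffs 4, -1 → best response Left.
Mutual best responses: (R1, Left); (R2, Right).

(R1, Left); (R2, Right)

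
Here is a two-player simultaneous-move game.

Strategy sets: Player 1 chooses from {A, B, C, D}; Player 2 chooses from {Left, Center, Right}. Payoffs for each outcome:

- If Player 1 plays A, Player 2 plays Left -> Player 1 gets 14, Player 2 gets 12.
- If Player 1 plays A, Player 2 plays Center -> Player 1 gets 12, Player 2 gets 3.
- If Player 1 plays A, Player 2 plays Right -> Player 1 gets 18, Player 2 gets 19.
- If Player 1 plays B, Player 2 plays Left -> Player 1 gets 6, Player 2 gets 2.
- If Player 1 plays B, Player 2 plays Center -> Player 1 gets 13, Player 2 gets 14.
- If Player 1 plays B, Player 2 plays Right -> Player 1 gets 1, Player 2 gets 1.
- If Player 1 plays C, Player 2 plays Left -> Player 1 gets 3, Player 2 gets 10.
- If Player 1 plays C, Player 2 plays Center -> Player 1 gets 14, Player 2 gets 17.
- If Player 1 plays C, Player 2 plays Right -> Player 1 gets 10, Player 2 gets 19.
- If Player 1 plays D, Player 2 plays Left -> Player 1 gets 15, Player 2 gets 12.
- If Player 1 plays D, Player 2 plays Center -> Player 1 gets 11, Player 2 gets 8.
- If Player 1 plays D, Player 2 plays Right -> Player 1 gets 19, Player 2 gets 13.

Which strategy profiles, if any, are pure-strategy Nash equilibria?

Mark each player's best response to every combination of opponents' strategies; a profile where every player is best-responding is a pure Nash equilibrium.
Player 1 against Left: payoffs 14, 6, 3, 15 → best response D.
Player 1 against Center: payoffs 12, 13, 14, 11 → best response C.
Player 1 against Right: payoffs 18, 1, 10, 19 → best response D.
Player 2 against A: payoffs 12, 3, 19 → best response Right.
Player 2 against B: payoffs 2, 14, 1 → best response Center.
Player 2 against C: payoffs 10, 17, 19 → best response Right.
Player 2 against D: payoffs 12, 8, 13 → best response Right.
Mutual best responses: (D, Right).

The unique pure-strategy Nash equilibrium is (D, Right).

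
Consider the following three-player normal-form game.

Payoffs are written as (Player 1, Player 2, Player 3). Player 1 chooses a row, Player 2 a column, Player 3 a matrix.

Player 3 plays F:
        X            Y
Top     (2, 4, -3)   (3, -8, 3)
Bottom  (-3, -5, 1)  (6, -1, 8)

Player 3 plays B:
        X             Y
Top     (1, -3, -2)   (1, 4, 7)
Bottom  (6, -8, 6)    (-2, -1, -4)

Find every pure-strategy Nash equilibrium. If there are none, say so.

For each strategy profile, look for a profitable unilateral deviation.
(Top, X, F): Player 3 can switch to B (-3 → -2). Not NE.
(Top, X, B): Player 1 can switch to Bottom (1 → 6). Not NE.
(Top, Y, F): Player 1 can switch to Bottom (3 → 6). Not NE.
(Top, Y, B): Player 1 gets 1, best alternative -2; Player 2 gets 4, best alternative -3; Player 3 gets 7, best alternative 3. No profitable deviation — NE.
(Bottom, X, F): Player 1 can switch to Top (-3 → 2). Not NE.
(Bottom, X, B): Player 2 can switch to Y (-8 → -1). Not NE.
(Bottom, Y, F): Player 1 gets 6, best alternative 3; Player 2 gets -1, best alternative -5; Player 3 gets 8, best alternative -4. No profitable deviation — NE.
(Bottom, Y, B): Player 1 can switch to Top (-2 → 1). Not NE.

Pure-strategy Nash equilibria: (Top, Y, B), (Bottom, Y, F)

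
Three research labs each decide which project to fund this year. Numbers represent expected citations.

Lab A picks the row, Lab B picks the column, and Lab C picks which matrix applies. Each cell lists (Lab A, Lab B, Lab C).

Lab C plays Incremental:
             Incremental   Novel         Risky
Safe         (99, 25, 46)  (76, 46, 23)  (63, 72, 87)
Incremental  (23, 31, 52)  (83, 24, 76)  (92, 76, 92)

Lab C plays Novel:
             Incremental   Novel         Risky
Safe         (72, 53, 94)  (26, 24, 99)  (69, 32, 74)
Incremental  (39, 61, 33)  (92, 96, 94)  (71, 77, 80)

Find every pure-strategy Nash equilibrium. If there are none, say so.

For each player, find the best response to each opponent profile; mutual best responses are the pure NE.
Lab A against (Incremental, Incremental): payoffs 99, 23 → best response Safe.
Lab A against (Incremental, Novel): payoffs 72, 39 → best response Safe.
Lab A against (Novel, Incremental): payoffs 76, 83 → best response Incremental.
Lab A against (Novel, Novel): payoffs 26, 92 → best response Incremental.
Lab A against (Risky, Incremental): payoffs 63, 92 → best response Incremental.
Lab A against (Risky, Novel): payoffs 69, 71 → best response Incremental.
Lab B against (Safe, Incremental): payoffs 25, 46, 72 → best response Risky.
Lab B against (Safe, Novel): payoffs 53, 24, 32 → best response Incremental.
Lab B against (Incremental, Incremental): payoffs 31, 24, 76 → best response Risky.
Lab B against (Incremental, Novel): payoffs 61, 96, 77 → best response Novel.
Lab C against (Safe, Incremental): payoffs 46, 94 → best response Novel.
Lab C against (Safe, Novel): payoffs 23, 99 → best response Novel.
Lab C against (Safe, Risky): payoffs 87, 74 → best response Incremental.
Lab C against (Incremental, Incremental): payoffs 52, 33 → best response Incremental.
Lab C against (Incremental, Novel): payoffs 76, 94 → best response Novel.
Lab C against (Incremental, Risky): payoffs 92, 80 → best response Incremental.
Mutual best responses: (Safe, Incremental, Novel); (Incremental, Novel, Novel); (Incremental, Risky, Incremental).

(Safe, Incremental, Novel); (Incremental, Novel, Novel); (Incremental, Risky, Incremental)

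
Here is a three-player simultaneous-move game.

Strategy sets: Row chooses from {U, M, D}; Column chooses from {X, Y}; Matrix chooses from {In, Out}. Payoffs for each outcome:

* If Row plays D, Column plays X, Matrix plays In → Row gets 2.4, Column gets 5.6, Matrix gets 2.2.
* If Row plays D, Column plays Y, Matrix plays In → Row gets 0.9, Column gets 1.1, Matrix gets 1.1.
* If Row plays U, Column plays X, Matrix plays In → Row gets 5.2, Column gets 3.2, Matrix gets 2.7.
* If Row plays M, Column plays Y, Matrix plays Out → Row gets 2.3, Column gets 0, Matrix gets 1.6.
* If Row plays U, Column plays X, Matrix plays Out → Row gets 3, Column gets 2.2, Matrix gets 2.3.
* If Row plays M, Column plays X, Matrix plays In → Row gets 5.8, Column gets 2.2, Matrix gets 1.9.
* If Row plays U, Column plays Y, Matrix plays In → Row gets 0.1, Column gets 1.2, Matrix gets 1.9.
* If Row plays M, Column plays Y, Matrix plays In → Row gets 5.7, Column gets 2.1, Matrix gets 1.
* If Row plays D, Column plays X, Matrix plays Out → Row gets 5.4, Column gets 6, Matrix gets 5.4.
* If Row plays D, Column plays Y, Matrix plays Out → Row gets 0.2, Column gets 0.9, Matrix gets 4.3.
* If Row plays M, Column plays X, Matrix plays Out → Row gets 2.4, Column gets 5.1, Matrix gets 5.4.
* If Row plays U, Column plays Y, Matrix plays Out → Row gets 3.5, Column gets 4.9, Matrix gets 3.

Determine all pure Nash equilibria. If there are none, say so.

Row against (X, In): payoffs 5.2, 5.8, 2.4 → best response M.
Row against (X, Out): payoffs 3, 2.4, 5.4 → best response D.
Row against (Y, In): payoffs 0.1, 5.7, 0.9 → best response M.
Row against (Y, Out): payoffs 3.5, 2.3, 0.2 → best response U.
Column against (U, In): payoffs 3.2, 1.2 → best response X.
Column against (U, Out): payoffs 2.2, 4.9 → best response Y.
Column against (M, In): payoffs 2.2, 2.1 → best response X.
Column against (M, Out): payoffs 5.1, 0 → best response X.
Column against (D, In): payoffs 5.6, 1.1 → best response X.
Column against (D, Out): payoffs 6, 0.9 → best response X.
Matrix against (U, X): payoffs 2.7, 2.3 → best response In.
Matrix against (U, Y): payoffs 1.9, 3 → best response Out.
Matrix against (M, X): payoffs 1.9, 5.4 → best response Out.
Matrix against (M, Y): payoffs 1, 1.6 → best response Out.
Matrix against (D, X): payoffs 2.2, 5.4 → best response Out.
Matrix against (D, Y): payoffs 1.1, 4.3 → best response Out.
Mutual best responses: (U, Y, Out); (D, X, Out).

The pure Nash equilibria are (U, Y, Out) and (D, X, Out).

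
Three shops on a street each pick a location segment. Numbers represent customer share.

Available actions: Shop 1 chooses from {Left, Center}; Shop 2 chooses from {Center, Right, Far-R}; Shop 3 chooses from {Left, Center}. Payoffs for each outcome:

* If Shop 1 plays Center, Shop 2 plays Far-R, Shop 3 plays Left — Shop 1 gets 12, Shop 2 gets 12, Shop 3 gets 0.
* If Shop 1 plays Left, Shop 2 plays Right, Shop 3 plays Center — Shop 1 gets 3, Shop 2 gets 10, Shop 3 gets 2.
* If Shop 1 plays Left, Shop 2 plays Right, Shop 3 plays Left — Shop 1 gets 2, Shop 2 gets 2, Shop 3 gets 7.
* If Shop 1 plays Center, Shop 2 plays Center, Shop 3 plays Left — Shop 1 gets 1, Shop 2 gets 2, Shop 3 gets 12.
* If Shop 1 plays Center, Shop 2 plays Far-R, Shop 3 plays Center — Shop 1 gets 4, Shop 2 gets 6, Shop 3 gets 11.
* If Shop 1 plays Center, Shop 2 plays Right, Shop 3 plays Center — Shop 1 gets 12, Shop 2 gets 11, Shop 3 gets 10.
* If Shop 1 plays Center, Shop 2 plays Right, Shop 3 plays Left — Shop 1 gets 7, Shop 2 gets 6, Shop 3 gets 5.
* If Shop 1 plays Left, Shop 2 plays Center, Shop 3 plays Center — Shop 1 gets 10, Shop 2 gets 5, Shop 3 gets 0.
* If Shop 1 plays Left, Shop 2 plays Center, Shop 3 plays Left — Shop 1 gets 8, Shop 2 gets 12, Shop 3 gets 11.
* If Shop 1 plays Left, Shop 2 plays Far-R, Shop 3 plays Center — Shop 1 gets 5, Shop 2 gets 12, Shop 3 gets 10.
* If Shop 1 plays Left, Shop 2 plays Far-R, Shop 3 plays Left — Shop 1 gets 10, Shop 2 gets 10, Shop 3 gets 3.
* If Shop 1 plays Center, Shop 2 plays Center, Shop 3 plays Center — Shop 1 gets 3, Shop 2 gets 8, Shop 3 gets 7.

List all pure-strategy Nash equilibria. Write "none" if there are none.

Pure-strategy Nash equilibria: (Left, Center, Left) and (Left, Far-R, Center) and (Center, Right, Center)

Check each profile: it is a Nash equilibrium iff no player can strictly gain by switching unilaterally.
(Left, Center, Left): Shop 1 gets 8, best alternative 1; Shop 2 gets 12, best alternative 10; Shop 3 gets 11, best alternative 0. No profitable deviation — NE.
(Left, Center, Center): Shop 2 can switch to Right (5 → 10). Not NE.
(Left, Right, Left): Shop 1 can switch to Center (2 → 7). Not NE.
(Left, Right, Center): Shop 1 can switch to Center (3 → 12). Not NE.
(Left, Far-R, Left): Shop 1 can switch to Center (10 → 12). Not NE.
(Left, Far-R, Center): Shop 1 gets 5, best alternative 4; Shop 2 gets 12, best alternative 10; Shop 3 gets 10, best alternative 3. No profitable deviation — NE.
(Center, Center, Left): Shop 1 can switch to Left (1 → 8). Not NE.
(Center, Center, Center): Shop 1 can switch to Left (3 → 10). Not NE.
(Center, Right, Left): Shop 2 can switch to Far-R (6 → 12). Not NE.
(Center, Right, Center): Shop 1 gets 12, best alternative 3; Shop 2 gets 11, best alternative 8; Shop 3 gets 10, best alternative 5. No profitable deviation — NE.
(Center, Far-R, Left): Shop 3 can switch to Center (0 → 11). Not NE.
(The remaining 1 profile has a profitable deviation by the same check.)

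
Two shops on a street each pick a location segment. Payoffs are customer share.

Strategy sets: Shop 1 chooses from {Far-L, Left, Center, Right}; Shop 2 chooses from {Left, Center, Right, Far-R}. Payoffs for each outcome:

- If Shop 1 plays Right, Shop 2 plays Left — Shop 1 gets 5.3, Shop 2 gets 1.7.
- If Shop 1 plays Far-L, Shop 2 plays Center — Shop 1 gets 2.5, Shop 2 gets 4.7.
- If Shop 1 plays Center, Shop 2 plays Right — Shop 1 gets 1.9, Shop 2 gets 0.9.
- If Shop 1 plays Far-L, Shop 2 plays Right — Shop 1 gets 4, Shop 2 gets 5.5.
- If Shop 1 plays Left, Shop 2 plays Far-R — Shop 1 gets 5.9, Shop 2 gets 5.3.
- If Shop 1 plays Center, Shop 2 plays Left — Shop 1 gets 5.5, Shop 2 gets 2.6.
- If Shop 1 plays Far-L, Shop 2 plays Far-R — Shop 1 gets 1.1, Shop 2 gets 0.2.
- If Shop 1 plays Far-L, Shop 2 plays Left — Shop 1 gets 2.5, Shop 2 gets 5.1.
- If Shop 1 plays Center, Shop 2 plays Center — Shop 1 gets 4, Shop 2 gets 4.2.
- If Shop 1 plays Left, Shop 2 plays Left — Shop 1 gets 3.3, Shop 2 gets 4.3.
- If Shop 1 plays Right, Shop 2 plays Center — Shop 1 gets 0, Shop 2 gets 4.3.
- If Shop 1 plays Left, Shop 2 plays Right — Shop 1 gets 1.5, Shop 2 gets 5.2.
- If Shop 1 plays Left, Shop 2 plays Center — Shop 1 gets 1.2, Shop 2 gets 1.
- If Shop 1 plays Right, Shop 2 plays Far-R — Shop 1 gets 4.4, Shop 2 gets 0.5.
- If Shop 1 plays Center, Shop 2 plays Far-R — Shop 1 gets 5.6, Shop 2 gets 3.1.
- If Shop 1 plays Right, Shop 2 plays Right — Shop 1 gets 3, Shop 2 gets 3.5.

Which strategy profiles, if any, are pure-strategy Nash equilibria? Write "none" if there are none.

The pure Nash equilibria are (Far-L, Right); (Left, Far-R); (Center, Center).

Check each profile: it is a Nash equilibrium iff no player can strictly gain by switching unilaterally.
(Far-L, Left): Shop 1 can switch to Left (2.5 → 3.3). Not NE.
(Far-L, Center): Shop 1 can switch to Center (2.5 → 4). Not NE.
(Far-L, Right): Shop 1 gets 4, best alternative 3; Shop 2 gets 5.5, best alternative 5.1. No profitable deviation — NE.
(Far-L, Far-R): Shop 1 can switch to Left (1.1 → 5.9). Not NE.
(Left, Left): Shop 1 can switch to Center (3.3 → 5.5). Not NE.
(Left, Center): Shop 1 can switch to Far-L (1.2 → 2.5). Not NE.
(Left, Right): Shop 1 can switch to Far-L (1.5 → 4). Not NE.
(Left, Far-R): Shop 1 gets 5.9, best alternative 5.6; Shop 2 gets 5.3, best alternative 5.2. No profitable deviation — NE.
(Center, Left): Shop 2 can switch to Center (2.6 → 4.2). Not NE.
(Center, Center): Shop 1 gets 4, best alternative 2.5; Shop 2 gets 4.2, best alternative 3.1. No profitable deviation — NE.
(Center, Right): Shop 1 can switch to Far-L (1.9 → 4). Not NE.
(The remaining 5 profiles each have a profitable deviation by the same check.)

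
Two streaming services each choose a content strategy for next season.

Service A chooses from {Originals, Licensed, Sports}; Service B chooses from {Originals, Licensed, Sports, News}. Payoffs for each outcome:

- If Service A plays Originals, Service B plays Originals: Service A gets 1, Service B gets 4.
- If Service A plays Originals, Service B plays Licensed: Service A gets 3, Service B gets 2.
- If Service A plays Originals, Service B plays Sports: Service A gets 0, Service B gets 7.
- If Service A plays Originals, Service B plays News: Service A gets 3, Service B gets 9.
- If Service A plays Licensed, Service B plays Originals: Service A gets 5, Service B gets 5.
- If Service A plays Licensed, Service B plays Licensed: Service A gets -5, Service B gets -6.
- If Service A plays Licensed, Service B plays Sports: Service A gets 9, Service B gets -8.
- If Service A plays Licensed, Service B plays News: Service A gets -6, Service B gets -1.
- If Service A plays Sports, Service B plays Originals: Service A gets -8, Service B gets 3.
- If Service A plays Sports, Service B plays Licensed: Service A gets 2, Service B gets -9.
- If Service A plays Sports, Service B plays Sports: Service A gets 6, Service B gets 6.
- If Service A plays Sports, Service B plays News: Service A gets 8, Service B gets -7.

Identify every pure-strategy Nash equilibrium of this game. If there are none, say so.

Pure NE: (Licensed, Originals)

For each strategy profile, look for a profitable unilateral deviation.
(Originals, Originals): Service A can switch to Licensed (1 → 5). Not NE.
(Originals, Licensed): Service B can switch to Originals (2 → 4). Not NE.
(Originals, Sports): Service A can switch to Licensed (0 → 9). Not NE.
(Originals, News): Service A can switch to Sports (3 → 8). Not NE.
(Licensed, Originals): Service A gets 5, best alternative 1; Service B gets 5, best alternative -1. No profitable deviation — NE.
(Licensed, Licensed): Service A can switch to Originals (-5 → 3). Not NE.
(Licensed, Sports): Service B can switch to Originals (-8 → 5). Not NE.
(Licensed, News): Service A can switch to Originals (-6 → 3). Not NE.
(Sports, Originals): Service A can switch to Originals (-8 → 1). Not NE.
(Sports, Licensed): Service A can switch to Originals (2 → 3). Not NE.
(Sports, Sports): Service A can switch to Licensed (6 → 9). Not NE.
(Sports, News): Service B can switch to Originals (-7 → 3). Not NE.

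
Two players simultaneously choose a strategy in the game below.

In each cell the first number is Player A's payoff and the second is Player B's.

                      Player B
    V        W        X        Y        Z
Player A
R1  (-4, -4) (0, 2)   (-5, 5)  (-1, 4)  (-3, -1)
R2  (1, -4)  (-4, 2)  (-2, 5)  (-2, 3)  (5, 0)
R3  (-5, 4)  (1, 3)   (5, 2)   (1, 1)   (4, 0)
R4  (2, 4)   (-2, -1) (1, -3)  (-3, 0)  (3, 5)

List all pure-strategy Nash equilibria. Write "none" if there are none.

For each strategy profile, look for a profitable unilateral deviation.
(R1, V): Player A can switch to R2 (-4 → 1). Not NE.
(R1, W): Player A can switch to R3 (0 → 1). Not NE.
(R1, X): Player A can switch to R2 (-5 → -2). Not NE.
(R1, Y): Player A can switch to R3 (-1 → 1). Not NE.
(R1, Z): Player A can switch to R2 (-3 → 5). Not NE.
(R2, V): Player A can switch to R4 (1 → 2). Not NE.
(R2, W): Player A can switch to R1 (-4 → 0). Not NE.
(R2, X): Player A can switch to R3 (-2 → 5). Not NE.
(The remaining 12 profiles each have a profitable deviation by the same check.)

No pure-strategy Nash equilibrium.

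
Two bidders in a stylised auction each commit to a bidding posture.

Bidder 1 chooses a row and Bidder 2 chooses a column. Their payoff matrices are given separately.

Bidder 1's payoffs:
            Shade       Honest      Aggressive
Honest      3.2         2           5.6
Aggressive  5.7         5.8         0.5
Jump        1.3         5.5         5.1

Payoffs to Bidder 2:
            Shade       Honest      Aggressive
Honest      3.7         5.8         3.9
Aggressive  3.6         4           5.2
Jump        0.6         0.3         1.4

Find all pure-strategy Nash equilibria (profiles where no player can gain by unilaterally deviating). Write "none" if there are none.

none

Mark each player's best response to every combination of opponents' strategies; a profile where every player is best-responding is a pure Nash equilibrium.
Bidder 1 against Shade: payoffs 3.2, 5.7, 1.3 → best response Aggressive.
Bidder 1 against Honest: payoffs 2, 5.8, 5.5 → best response Aggressive.
Bidder 1 against Aggressive: payoffs 5.6, 0.5, 5.1 → best response Honest.
Bidder 2 against Honest: payoffs 3.7, 5.8, 3.9 → best response Honest.
Bidder 2 against Aggressive: payoffs 3.6, 4, 5.2 → best response Aggressive.
Bidder 2 against Jump: payoffs 0.6, 0.3, 1.4 → best response Aggressive.
No profile is a mutual best response for all players.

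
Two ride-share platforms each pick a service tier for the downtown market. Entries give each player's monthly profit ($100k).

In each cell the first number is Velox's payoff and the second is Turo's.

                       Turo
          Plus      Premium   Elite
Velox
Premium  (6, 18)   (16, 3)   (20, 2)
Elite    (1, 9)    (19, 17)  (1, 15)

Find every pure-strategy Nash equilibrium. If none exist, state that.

The pure Nash equilibria are (Premium, Plus), (Elite, Premium).

(Premium, Plus): Velox gets 6, best alternative 1; Turo gets 18, best alternative 3. No profitable deviation — NE.
(Premium, Premium): Velox can switch to Elite (16 → 19). Not NE.
(Premium, Elite): Turo can switch to Plus (2 → 18). Not NE.
(Elite, Plus): Velox can switch to Premium (1 → 6). Not NE.
(Elite, Premium): Velox gets 19, best alternative 16; Turo gets 17, best alternative 15. No profitable deviation — NE.
(Elite, Elite): Velox can switch to Premium (1 → 20). Not NE.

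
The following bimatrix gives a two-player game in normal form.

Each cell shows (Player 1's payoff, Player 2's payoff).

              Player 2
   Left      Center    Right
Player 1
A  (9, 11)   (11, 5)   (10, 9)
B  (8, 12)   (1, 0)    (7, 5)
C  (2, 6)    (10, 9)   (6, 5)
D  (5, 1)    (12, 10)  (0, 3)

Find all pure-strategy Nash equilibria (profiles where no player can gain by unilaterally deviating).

Pure-strategy Nash equilibria: (A, Left) and (D, Center)

(A, Left): Player 1 gets 9, best alternative 8; Player 2 gets 11, best alternative 9. No profitable deviation — NE.
(A, Center): Player 1 can switch to D (11 → 12). Not NE.
(A, Right): Player 2 can switch to Left (9 → 11). Not NE.
(B, Left): Player 1 can switch to A (8 → 9). Not NE.
(B, Center): Player 1 can switch to A (1 → 11). Not NE.
(B, Right): Player 1 can switch to A (7 → 10). Not NE.
(C, Left): Player 1 can switch to A (2 → 9). Not NE.
(C, Center): Player 1 can switch to A (10 → 11). Not NE.
(C, Right): Player 1 can switch to A (6 → 10). Not NE.
(D, Center): Player 1 gets 12, best alternative 11; Player 2 gets 10, best alternative 3. No profitable deviation — NE.
(The remaining 2 profiles each have a profitable deviation by the same check.)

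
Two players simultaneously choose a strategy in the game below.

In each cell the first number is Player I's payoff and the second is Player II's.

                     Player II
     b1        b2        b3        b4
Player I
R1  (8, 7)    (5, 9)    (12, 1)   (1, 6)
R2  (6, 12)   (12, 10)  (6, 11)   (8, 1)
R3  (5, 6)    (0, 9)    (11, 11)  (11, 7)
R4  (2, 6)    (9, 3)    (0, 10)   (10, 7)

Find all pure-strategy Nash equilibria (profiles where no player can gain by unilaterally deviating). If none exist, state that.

Mark each player's best response to every combination of opponents' strategies; a profile where every player is best-responding is a pure Nash equilibrium.
Player I against b1: payoffs 8, 6, 5, 2 → best response R1.
Player I against b2: payoffs 5, 12, 0, 9 → best response R2.
Player I against b3: payoffs 12, 6, 11, 0 → best response R1.
Player I against b4: payoffs 1, 8, 11, 10 → best response R3.
Player II against R1: payoffs 7, 9, 1, 6 → best response b2.
Player II against R2: payoffs 12, 10, 11, 1 → best response b1.
Player II against R3: payoffs 6, 9, 11, 7 → best response b3.
Player II against R4: payoffs 6, 3, 10, 7 → best response b3.
No profile is a mutual best response for all players.

This game has no pure Nash equilibrium.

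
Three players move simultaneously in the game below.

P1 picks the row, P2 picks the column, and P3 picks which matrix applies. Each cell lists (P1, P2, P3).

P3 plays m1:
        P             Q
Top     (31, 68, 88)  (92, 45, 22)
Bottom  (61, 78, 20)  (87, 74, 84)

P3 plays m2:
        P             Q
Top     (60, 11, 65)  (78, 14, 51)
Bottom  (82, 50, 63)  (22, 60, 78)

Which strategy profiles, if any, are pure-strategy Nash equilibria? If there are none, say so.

The unique pure-strategy Nash equilibrium is (Top, Q, m2).

(Top, P, m1): P1 can switch to Bottom (31 → 61). Not NE.
(Top, P, m2): P1 can switch to Bottom (60 → 82). Not NE.
(Top, Q, m1): P2 can switch to P (45 → 68). Not NE.
(Top, Q, m2): P1 gets 78, best alternative 22; P2 gets 14, best alternative 11; P3 gets 51, best alternative 22. No profitable deviation — NE.
(Bottom, P, m1): P3 can switch to m2 (20 → 63). Not NE.
(Bottom, P, m2): P2 can switch to Q (50 → 60). Not NE.
(Bottom, Q, m1): P1 can switch to Top (87 → 92). Not NE.
(Bottom, Q, m2): P1 can switch to Top (22 → 78). Not NE.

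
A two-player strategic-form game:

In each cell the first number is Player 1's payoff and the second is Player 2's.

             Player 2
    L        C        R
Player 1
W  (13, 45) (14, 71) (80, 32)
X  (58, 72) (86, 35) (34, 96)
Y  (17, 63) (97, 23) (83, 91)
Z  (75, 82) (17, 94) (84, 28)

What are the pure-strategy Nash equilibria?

There is no pure-strategy Nash equilibrium.

Player 1 against L: payoffs 13, 58, 17, 75 → best response Z.
Player 1 against C: payoffs 14, 86, 97, 17 → best response Y.
Player 1 against R: payoffs 80, 34, 83, 84 → best response Z.
Player 2 against W: payoffs 45, 71, 32 → best response C.
Player 2 against X: payoffs 72, 35, 96 → best response R.
Player 2 against Y: payoffs 63, 23, 91 → best response R.
Player 2 against Z: payoffs 82, 94, 28 → best response C.
No profile is a mutual best response for all players.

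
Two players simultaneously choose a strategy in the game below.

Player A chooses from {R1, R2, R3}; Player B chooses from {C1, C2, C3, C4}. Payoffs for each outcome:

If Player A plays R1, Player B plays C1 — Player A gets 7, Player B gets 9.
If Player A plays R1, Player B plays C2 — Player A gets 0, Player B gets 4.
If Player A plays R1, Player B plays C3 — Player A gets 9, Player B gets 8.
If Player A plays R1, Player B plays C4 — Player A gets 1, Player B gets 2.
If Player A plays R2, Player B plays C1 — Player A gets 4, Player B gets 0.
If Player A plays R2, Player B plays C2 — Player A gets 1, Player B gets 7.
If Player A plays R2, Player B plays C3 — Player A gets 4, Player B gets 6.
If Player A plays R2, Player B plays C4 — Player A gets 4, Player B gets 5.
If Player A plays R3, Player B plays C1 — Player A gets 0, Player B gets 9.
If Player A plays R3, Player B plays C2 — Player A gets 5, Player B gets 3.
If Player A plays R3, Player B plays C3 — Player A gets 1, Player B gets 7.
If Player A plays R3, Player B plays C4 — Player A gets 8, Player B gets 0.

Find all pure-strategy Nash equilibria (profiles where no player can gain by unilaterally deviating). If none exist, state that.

(R1, C1)

(R1, C1): Player A gets 7, best alternative 4; Player B gets 9, best alternative 8. No profitable deviation — NE.
(R1, C2): Player A can switch to R2 (0 → 1). Not NE.
(R1, C3): Player B can switch to C1 (8 → 9). Not NE.
(R1, C4): Player A can switch to R2 (1 → 4). Not NE.
(R2, C1): Player A can switch to R1 (4 → 7). Not NE.
(R2, C2): Player A can switch to R3 (1 → 5). Not NE.
(R2, C3): Player A can switch to R1 (4 → 9). Not NE.
(R2, C4): Player A can switch to R3 (4 → 8). Not NE.
(R3, C1): Player A can switch to R1 (0 → 7). Not NE.
(R3, C2): Player B can switch to C1 (3 → 9). Not NE.
(R3, C3): Player A can switch to R1 (1 → 9). Not NE.
(The remaining 1 profile has a profitable deviation by the same check.)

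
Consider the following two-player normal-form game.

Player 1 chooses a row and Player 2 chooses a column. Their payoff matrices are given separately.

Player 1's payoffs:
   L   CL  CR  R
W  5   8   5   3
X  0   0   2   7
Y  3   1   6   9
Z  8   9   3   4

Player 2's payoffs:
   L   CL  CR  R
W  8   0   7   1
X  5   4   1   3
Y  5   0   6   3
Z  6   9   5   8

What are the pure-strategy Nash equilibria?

(W, L): Player 1 can switch to Z (5 → 8). Not NE.
(W, CL): Player 1 can switch to Z (8 → 9). Not NE.
(W, CR): Player 1 can switch to Y (5 → 6). Not NE.
(W, R): Player 1 can switch to X (3 → 7). Not NE.
(X, L): Player 1 can switch to W (0 → 5). Not NE.
(X, CL): Player 1 can switch to W (0 → 8). Not NE.
(X, CR): Player 1 can switch to W (2 → 5). Not NE.
(X, R): Player 1 can switch to Y (7 → 9). Not NE.
(Y, CR): Player 1 gets 6, best alternative 5; Player 2 gets 6, best alternative 5. No profitable deviation — NE.
(Z, CL): Player 1 gets 9, best alternative 8; Player 2 gets 9, best alternative 8. No profitable deviation — NE.
(The remaining 6 profiles each have a profitable deviation by the same check.)

Pure-strategy Nash equilibria: (Y, CR) and (Z, CL)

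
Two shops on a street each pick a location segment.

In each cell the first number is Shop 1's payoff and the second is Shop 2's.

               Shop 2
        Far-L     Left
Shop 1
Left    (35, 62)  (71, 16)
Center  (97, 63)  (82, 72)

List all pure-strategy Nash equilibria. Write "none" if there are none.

Check each profile: it is a Nash equilibrium iff no player can strictly gain by switching unilaterally.
(Left, Far-L): Shop 1 can switch to Center (35 → 97). Not NE.
(Left, Left): Shop 1 can switch to Center (71 → 82). Not NE.
(Center, Far-L): Shop 2 can switch to Left (63 → 72). Not NE.
(Center, Left): Shop 1 gets 82, best alternative 71; Shop 2 gets 72, best alternative 63. No profitable deviation — NE.

(Center, Left)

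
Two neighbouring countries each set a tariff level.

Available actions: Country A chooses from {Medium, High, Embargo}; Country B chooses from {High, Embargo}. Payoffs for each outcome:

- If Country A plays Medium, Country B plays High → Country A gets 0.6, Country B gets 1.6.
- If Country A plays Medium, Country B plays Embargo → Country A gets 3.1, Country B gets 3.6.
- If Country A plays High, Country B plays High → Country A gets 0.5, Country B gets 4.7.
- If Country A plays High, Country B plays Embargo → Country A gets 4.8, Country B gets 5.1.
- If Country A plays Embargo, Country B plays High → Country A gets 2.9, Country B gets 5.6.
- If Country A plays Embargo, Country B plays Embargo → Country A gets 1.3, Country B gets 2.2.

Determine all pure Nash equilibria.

(High, Embargo), (Embargo, High)

(Medium, High): Country A can switch to Embargo (0.6 → 2.9). Not NE.
(Medium, Embargo): Country A can switch to High (3.1 → 4.8). Not NE.
(High, High): Country A can switch to Medium (0.5 → 0.6). Not NE.
(High, Embargo): Country A gets 4.8, best alternative 3.1; Country B gets 5.1, best alternative 4.7. No profitable deviation — NE.
(Embargo, High): Country A gets 2.9, best alternative 0.6; Country B gets 5.6, best alternative 2.2. No profitable deviation — NE.
(Embargo, Embargo): Country A can switch to Medium (1.3 → 3.1). Not NE.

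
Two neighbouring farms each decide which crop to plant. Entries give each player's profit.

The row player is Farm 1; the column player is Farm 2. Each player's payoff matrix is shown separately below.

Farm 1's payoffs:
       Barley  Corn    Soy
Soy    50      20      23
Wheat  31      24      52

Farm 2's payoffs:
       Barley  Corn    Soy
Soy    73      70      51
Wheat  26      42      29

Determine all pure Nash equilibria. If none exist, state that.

(Soy, Barley): Farm 1 gets 50, best alternative 31; Farm 2 gets 73, best alternative 70. No profitable deviation — NE.
(Soy, Corn): Farm 1 can switch to Wheat (20 → 24). Not NE.
(Soy, Soy): Farm 1 can switch to Wheat (23 → 52). Not NE.
(Wheat, Barley): Farm 1 can switch to Soy (31 → 50). Not NE.
(Wheat, Corn): Farm 1 gets 24, best alternative 20; Farm 2 gets 42, best alternative 29. No profitable deviation — NE.
(Wheat, Soy): Farm 2 can switch to Corn (29 → 42). Not NE.

(Soy, Barley); (Wheat, Corn)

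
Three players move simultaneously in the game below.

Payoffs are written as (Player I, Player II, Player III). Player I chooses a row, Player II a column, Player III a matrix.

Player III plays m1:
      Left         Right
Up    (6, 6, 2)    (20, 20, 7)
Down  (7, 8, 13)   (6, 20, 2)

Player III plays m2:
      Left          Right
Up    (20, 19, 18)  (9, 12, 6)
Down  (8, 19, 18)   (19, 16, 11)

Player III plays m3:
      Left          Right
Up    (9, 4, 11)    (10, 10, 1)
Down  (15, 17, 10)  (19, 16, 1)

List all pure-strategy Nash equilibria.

For each player, find the best response to each opponent profile; mutual best responses are the pure NE.
Player I against (Left, m1): payoffs 6, 7 → best response Down.
Player I against (Left, m2): payoffs 20, 8 → best response Up.
Player I against (Left, m3): payoffs 9, 15 → best response Down.
Player I against (Right, m1): payoffs 20, 6 → best response Up.
Player I against (Right, m2): payoffs 9, 19 → best response Down.
Player I against (Right, m3): payoffs 10, 19 → best response Down.
Player II against (Up, m1): payoffs 6, 20 → best response Right.
Player II against (Up, m2): payoffs 19, 12 → best response Left.
Player II against (Up, m3): payoffs 4, 10 → best response Right.
Player II against (Down, m1): payoffs 8, 20 → best response Right.
Player II against (Down, m2): payoffs 19, 16 → best response Left.
Player II against (Down, m3): payoffs 17, 16 → best response Left.
Player III against (Up, Left): payoffs 2, 18, 11 → best response m2.
Player III against (Up, Right): payoffs 7, 6, 1 → best response m1.
Player III against (Down, Left): payoffs 13, 18, 10 → best response m2.
Player III against (Down, Right): payoffs 2, 11, 1 → best response m2.
Mutual best responses: (Up, Left, m2); (Up, Right, m1).

Pure-strategy Nash equilibria: (Up, Left, m2) and (Up, Right, m1)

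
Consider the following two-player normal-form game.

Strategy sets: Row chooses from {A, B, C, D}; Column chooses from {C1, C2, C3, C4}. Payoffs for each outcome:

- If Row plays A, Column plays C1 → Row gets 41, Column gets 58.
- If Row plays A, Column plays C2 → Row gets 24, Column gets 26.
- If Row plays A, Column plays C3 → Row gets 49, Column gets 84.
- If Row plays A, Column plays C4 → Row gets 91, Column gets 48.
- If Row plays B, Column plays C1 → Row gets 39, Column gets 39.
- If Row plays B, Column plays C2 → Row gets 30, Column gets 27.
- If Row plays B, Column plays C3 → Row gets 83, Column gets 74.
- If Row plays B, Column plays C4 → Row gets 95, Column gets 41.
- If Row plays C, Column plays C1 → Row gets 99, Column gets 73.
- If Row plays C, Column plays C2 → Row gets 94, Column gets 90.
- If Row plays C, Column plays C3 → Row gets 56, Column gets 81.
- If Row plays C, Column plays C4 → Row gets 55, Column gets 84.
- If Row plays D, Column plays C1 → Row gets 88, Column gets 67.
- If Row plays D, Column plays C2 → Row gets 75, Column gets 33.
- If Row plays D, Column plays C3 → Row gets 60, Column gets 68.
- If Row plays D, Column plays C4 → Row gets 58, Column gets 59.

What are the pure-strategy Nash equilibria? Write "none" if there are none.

(A, C1): Row can switch to C (41 → 99). Not NE.
(A, C2): Row can switch to B (24 → 30). Not NE.
(A, C3): Row can switch to B (49 → 83). Not NE.
(A, C4): Row can switch to B (91 → 95). Not NE.
(B, C1): Row can switch to A (39 → 41). Not NE.
(B, C2): Row can switch to C (30 → 94). Not NE.
(B, C3): Row gets 83, best alternative 60; Column gets 74, best alternative 41. No profitable deviation — NE.
(C, C2): Row gets 94, best alternative 75; Column gets 90, best alternative 84. No profitable deviation — NE.
(The remaining 8 profiles each have a profitable deviation by the same check.)

Pure-strategy Nash equilibria: (B, C3) and (C, C2)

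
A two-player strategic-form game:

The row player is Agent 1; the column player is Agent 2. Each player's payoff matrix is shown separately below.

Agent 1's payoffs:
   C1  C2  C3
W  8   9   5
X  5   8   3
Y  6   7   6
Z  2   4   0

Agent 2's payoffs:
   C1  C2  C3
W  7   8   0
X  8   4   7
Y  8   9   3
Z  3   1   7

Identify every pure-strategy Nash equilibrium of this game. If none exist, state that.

The unique pure-strategy Nash equilibrium is (W, C2).

Mark each player's best response to every combination of opponents' strategies; a profile where every player is best-responding is a pure Nash equilibrium.
Agent 1 against C1: payoffs 8, 5, 6, 2 → best response W.
Agent 1 against C2: payoffs 9, 8, 7, 4 → best response W.
Agent 1 against C3: payoffs 5, 3, 6, 0 → best response Y.
Agent 2 against W: payoffs 7, 8, 0 → best response C2.
Agent 2 against X: payoffs 8, 4, 7 → best response C1.
Agent 2 against Y: payoffs 8, 9, 3 → best response C2.
Agent 2 against Z: payoffs 3, 1, 7 → best response C3.
Mutual best responses: (W, C2).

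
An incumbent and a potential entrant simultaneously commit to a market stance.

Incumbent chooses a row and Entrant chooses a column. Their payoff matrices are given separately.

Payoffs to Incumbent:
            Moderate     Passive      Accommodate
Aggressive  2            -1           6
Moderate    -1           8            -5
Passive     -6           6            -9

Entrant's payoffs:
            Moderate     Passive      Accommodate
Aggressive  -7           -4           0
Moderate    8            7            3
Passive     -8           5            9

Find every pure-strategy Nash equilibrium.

The unique pure-strategy Nash equilibrium is (Aggressive, Accommodate).

For each strategy profile, look for a profitable unilateral deviation.
(Aggressive, Moderate): Entrant can switch to Passive (-7 → -4). Not NE.
(Aggressive, Passive): Incumbent can switch to Moderate (-1 → 8). Not NE.
(Aggressive, Accommodate): Incumbent gets 6, best alternative -5; Entrant gets 0, best alternative -4. No profitable deviation — NE.
(Moderate, Moderate): Incumbent can switch to Aggressive (-1 → 2). Not NE.
(Moderate, Passive): Entrant can switch to Moderate (7 → 8). Not NE.
(Moderate, Accommodate): Incumbent can switch to Aggressive (-5 → 6). Not NE.
(Passive, Moderate): Incumbent can switch to Aggressive (-6 → 2). Not NE.
(The remaining 2 profiles each have a profitable deviation by the same check.)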